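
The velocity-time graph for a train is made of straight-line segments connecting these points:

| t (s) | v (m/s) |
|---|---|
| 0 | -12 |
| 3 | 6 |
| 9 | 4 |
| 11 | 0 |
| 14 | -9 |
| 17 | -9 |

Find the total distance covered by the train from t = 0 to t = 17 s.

89.5 m

Total distance travelled is ∫|v| dt — sum the magnitudes of each area piece.
0–3 s: v = 0 at t = 2 s; triangle areas 12 + 3 = 15 m
3–9 s: |½(6 + 4)(6)| = 30 m
9–11 s: |½(4 + 0)(2)| = 4 m
11–14 s: |½(0 + -9)(3)| = 13.5 m
14–17 s: |-9| × 3 = 27 m
Total distance = 89.5 m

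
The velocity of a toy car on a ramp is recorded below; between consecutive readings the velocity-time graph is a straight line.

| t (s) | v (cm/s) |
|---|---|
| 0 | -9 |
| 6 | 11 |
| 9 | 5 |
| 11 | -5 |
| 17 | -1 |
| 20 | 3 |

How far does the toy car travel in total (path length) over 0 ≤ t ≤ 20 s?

81.05 cm

Distance (not displacement) is the total path length: add the absolute areas under v-t.
0–6 s: v = 0 at t = 2.7 s; triangle areas 12.15 + 18.15 = 30.3 cm
6–9 s: |½(11 + 5)(3)| = 24 cm
9–11 s: v = 0 at t = 10 s; triangle areas 2.5 + 2.5 = 5 cm
11–17 s: |½(-5 + -1)(6)| = 18 cm
17–20 s: v = 0 at t = 17.75 s; triangle areas 0.375 + 3.375 = 3.75 cm
Total distance = 81.05 cm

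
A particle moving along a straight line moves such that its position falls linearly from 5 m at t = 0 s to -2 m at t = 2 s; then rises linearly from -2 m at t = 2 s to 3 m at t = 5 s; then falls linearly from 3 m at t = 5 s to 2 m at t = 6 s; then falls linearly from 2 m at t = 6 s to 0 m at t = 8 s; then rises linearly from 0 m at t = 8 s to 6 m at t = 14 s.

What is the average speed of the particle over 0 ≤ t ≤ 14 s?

1.5 m/s

Average speed = (total path length)/(elapsed time); on a piecewise-linear x-t graph the path length is Σ|Δx|.
0–2 s: |Δx| = |-2 − 5| = 7 m
2–5 s: |Δx| = |3 − -2| = 5 m
5–6 s: |Δx| = |2 − 3| = 1 m
6–8 s: |Δx| = |0 − 2| = 2 m
8–14 s: |Δx| = |6 − 0| = 6 m
Total path = 21 m; average speed = 21/14 = 1.5 m/s.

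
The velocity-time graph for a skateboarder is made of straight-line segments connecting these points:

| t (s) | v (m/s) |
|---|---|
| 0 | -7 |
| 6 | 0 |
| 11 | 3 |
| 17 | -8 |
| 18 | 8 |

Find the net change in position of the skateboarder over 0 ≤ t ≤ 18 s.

Net displacement equals the area under the velocity-time graph (areas below the axis count negative).
0–6 s: ½(-7 + 0)(6) = -21 m
6–11 s: ½(0 + 3)(5) = 7.5 m
11–17 s: ½(3 + -8)(6) = -15 m
17–18 s: ½(-8 + 8)(1) = 0 m
Net displacement = -28.5 m

-28.5 m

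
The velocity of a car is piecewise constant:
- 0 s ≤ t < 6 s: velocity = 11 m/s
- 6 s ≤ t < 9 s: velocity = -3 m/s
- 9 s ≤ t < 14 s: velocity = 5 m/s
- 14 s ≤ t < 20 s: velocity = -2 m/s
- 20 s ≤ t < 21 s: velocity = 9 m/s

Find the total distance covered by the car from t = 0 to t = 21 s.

Total distance travelled is ∫|v| dt — sum the magnitudes of each area piece.
0–6 s: |11| × 6 = 66 m
6–9 s: |-3| × 3 = 9 m
9–14 s: |5| × 5 = 25 m
14–20 s: |-2| × 6 = 12 m
20–21 s: |9| × 1 = 9 m
Total distance = 121 m

121 m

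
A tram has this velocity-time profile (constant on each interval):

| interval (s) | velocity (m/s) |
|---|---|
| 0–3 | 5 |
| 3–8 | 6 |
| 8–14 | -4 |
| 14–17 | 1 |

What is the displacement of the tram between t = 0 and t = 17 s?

Net displacement equals the area under the velocity-time graph (areas below the axis count negative).
0–3 s: 5 × 3 = 15 m
3–8 s: 6 × 5 = 30 m
8–14 s: -4 × 6 = -24 m
14–17 s: 1 × 3 = 3 m
Net displacement = 24 m

24 m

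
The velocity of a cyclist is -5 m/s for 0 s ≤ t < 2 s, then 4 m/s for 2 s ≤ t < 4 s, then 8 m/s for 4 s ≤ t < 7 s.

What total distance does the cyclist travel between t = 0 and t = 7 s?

Distance (not displacement) is the total path length: add the absolute areas under v-t.
0–2 s: |-5| × 2 = 10 m
2–4 s: |4| × 2 = 8 m
4–7 s: |8| × 3 = 24 m
Total distance = 42 m

42 m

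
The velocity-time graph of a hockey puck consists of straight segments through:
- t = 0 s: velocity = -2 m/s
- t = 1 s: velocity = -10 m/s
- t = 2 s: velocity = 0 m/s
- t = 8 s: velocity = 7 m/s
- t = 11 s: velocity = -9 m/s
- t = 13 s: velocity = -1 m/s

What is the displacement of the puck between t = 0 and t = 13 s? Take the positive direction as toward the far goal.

-3 m

Displacement is the signed area under the v-t curve.
0–1 s: ½(-2 + -10)(1) = -6 m
1–2 s: ½(-10 + 0)(1) = -5 m
2–8 s: ½(0 + 7)(6) = 21 m
8–11 s: ½(7 + -9)(3) = -3 m
11–13 s: ½(-9 + -1)(2) = -10 m
Net displacement = -3 m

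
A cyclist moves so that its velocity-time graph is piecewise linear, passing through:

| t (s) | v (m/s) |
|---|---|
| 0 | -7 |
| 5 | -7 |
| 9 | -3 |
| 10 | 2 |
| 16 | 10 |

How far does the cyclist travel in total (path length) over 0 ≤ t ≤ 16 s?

92.3 m

Distance (not displacement) is the total path length: add the absolute areas under v-t.
0–5 s: |-7| × 5 = 35 m
5–9 s: |½(-7 + -3)(4)| = 20 m
9–10 s: v = 0 at t = 9.6 s; triangle areas 0.9 + 0.4 = 1.3 m
10–16 s: |½(2 + 10)(6)| = 36 m
Total distance = 92.3 m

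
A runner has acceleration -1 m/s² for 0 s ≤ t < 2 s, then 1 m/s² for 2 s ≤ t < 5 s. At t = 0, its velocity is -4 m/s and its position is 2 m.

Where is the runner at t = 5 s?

On each constant-a segment, Δv = aΔt and Δx = v₀Δt + ½aΔt²; chain segment to segment.
0–2 s: v starts -4 m/s; Δx = -4·2 + ½·-1·2² = -10 m; v ends -6 m/s.
2–5 s: v starts -6 m/s; Δx = -6·3 + ½·1·3² = -13.5 m; v ends -3 m/s.
x(5) = 2 + Σ Δx = -21.5 m.

-21.5 m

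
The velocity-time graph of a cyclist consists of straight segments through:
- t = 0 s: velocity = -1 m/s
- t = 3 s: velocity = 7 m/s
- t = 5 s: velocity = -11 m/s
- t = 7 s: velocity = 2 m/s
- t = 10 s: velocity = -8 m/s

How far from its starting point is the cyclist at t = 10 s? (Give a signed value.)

Net displacement equals the area under the velocity-time graph (areas below the axis count negative).
0–3 s: ½(-1 + 7)(3) = 9 m
3–5 s: ½(7 + -11)(2) = -4 m
5–7 s: ½(-11 + 2)(2) = -9 m
7–10 s: ½(2 + -8)(3) = -9 m
Net displacement = -13 m

-13 m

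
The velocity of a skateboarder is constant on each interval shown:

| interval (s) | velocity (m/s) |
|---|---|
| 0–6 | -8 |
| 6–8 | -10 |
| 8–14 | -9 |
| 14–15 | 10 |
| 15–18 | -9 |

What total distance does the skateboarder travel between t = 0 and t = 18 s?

Distance (not displacement) is the total path length: add the absolute areas under v-t.
0–6 s: |-8| × 6 = 48 m
6–8 s: |-10| × 2 = 20 m
8–14 s: |-9| × 6 = 54 m
14–15 s: |10| × 1 = 10 m
15–18 s: |-9| × 3 = 27 m
Total distance = 159 m

159 m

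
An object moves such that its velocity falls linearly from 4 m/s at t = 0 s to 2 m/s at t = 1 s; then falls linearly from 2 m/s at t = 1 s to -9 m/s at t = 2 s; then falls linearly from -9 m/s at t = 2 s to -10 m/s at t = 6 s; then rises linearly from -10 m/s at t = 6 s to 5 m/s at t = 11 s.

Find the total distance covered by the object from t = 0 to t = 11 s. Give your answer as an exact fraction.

2168/33 m

Distance (not displacement) is the total path length: add the absolute areas under v-t.
0–1 s: |½(4 + 2)(1)| = 3 m
1–2 s: v = 0 at t = 13/11 s; triangle areas 2/11 + 81/22 = 85/22 m
2–6 s: |½(-9 + -10)(4)| = 38 m
6–11 s: v = 0 at t = 28/3 s; triangle areas 50/3 + 25/6 = 125/6 m
Total distance = 2168/33 m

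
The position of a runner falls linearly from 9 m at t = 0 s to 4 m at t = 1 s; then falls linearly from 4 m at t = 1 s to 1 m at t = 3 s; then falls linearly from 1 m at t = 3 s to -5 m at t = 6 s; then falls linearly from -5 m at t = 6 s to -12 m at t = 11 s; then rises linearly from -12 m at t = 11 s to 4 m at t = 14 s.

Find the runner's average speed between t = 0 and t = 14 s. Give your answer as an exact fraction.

37/14 m/s

Average speed = (total path length)/(elapsed time); on a piecewise-linear x-t graph the path length is Σ|Δx|.
0–1 s: |Δx| = |4 − 9| = 5 m
1–3 s: |Δx| = |1 − 4| = 3 m
3–6 s: |Δx| = |-5 − 1| = 6 m
6–11 s: |Δx| = |-12 − -5| = 7 m
11–14 s: |Δx| = |4 − -12| = 16 m
Total path = 37 m; average speed = 37/14 = 37/14 m/s.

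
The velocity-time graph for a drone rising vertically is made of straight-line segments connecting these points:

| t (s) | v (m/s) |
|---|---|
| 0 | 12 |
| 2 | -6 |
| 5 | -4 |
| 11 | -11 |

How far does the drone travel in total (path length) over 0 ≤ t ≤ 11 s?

70 m

Total distance travelled is ∫|v| dt — sum the magnitudes of each area piece.
0–2 s: v = 0 at t = 4/3 s; triangle areas 8 + 2 = 10 m
2–5 s: |½(-6 + -4)(3)| = 15 m
5–11 s: |½(-4 + -11)(6)| = 45 m
Total distance = 70 m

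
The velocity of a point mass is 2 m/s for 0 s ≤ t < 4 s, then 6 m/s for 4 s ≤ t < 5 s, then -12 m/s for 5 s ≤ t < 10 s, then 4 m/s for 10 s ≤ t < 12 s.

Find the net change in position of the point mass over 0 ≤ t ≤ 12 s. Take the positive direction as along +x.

-38 m

Displacement is the signed area under the v-t curve.
0–4 s: 2 × 4 = 8 m
4–5 s: 6 × 1 = 6 m
5–10 s: -12 × 5 = -60 m
10–12 s: 4 × 2 = 8 m
Net displacement = -38 m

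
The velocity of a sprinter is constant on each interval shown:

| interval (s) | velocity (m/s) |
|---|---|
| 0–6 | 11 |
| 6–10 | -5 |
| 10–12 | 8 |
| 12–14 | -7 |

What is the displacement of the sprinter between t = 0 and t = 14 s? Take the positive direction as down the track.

48 m

Net displacement equals the area under the velocity-time graph (areas below the axis count negative).
0–6 s: 11 × 6 = 66 m
6–10 s: -5 × 4 = -20 m
10–12 s: 8 × 2 = 16 m
12–14 s: -7 × 2 = -14 m
Net displacement = 48 m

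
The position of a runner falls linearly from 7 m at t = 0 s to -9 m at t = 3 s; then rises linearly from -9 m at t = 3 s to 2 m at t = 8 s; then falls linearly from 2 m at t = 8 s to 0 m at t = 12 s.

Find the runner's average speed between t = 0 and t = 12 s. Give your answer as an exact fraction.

29/12 m/s

Average speed = (total path length)/(elapsed time); on a piecewise-linear x-t graph the path length is Σ|Δx|.
0–3 s: |Δx| = |-9 − 7| = 16 m
3–8 s: |Δx| = |2 − -9| = 11 m
8–12 s: |Δx| = |0 − 2| = 2 m
Total path = 29 m; average speed = 29/12 = 29/12 m/s.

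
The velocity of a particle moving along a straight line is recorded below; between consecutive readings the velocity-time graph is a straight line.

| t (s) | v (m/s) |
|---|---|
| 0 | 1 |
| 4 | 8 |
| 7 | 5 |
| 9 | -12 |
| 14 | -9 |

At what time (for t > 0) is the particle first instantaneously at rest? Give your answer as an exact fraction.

t = 129/17 s

v changes sign on 7–9 s (from 5 to -12); the graph is linear there, so v = 0 at t = 7 + (-5)·(9 − 7)/(-12 − 5) = 129/17 s.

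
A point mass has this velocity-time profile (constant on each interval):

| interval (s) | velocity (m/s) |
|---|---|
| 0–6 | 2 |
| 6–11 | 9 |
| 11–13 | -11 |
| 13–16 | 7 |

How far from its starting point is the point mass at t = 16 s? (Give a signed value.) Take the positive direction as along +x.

56 m

Displacement is the signed area under the v-t curve.
0–6 s: 2 × 6 = 12 m
6–11 s: 9 × 5 = 45 m
11–13 s: -11 × 2 = -22 m
13–16 s: 7 × 3 = 21 m
Net displacement = 56 m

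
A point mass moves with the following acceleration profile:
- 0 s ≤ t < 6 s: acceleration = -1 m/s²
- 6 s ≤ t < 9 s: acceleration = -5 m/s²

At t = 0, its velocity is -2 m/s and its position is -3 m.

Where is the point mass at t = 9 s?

-79.5 m

On each constant-a segment, Δv = aΔt and Δx = v₀Δt + ½aΔt²; chain segment to segment.
0–6 s: v starts -2 m/s; Δx = -2·6 + ½·-1·6² = -30 m; v ends -8 m/s.
6–9 s: v starts -8 m/s; Δx = -8·3 + ½·-5·3² = -46.5 m; v ends -23 m/s.
x(9) = -3 + Σ Δx = -79.5 m.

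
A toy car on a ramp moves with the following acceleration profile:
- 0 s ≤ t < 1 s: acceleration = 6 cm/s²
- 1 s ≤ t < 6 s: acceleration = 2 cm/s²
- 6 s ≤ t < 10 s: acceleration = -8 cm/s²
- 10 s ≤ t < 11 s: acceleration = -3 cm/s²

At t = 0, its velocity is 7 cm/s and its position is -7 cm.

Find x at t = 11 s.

On each constant-a segment, Δv = aΔt and Δx = v₀Δt + ½aΔt²; chain segment to segment.
0–1 s: v starts 7 cm/s; Δx = 7·1 + ½·6·1² = 10 cm; v ends 13 cm/s.
1–6 s: v starts 13 cm/s; Δx = 13·5 + ½·2·5² = 90 cm; v ends 23 cm/s.
6–10 s: v starts 23 cm/s; Δx = 23·4 + ½·-8·4² = 28 cm; v ends -9 cm/s.
10–11 s: v starts -9 cm/s; Δx = -9·1 + ½·-3·1² = -10.5 cm; v ends -12 cm/s.
x(11) = -7 + Σ Δx = 110.5 cm.

110.5 cm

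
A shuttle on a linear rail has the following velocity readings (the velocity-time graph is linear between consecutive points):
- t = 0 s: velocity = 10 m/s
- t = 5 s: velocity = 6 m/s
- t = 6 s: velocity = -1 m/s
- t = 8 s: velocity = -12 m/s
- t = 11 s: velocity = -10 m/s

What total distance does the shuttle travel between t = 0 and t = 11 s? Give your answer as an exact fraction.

Total distance travelled is ∫|v| dt — sum the magnitudes of each area piece.
0–5 s: |½(10 + 6)(5)| = 40 m
5–6 s: v = 0 at t = 41/7 s; triangle areas 18/7 + 1/14 = 37/14 m
6–8 s: |½(-1 + -12)(2)| = 13 m
8–11 s: |½(-12 + -10)(3)| = 33 m
Total distance = 1241/14 m

1241/14 m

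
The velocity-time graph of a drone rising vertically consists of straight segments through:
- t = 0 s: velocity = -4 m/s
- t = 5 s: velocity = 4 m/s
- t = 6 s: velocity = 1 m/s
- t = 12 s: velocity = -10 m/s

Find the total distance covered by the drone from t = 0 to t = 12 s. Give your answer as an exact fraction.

881/22 m

Total distance travelled is ∫|v| dt — sum the magnitudes of each area piece.
0–5 s: v = 0 at t = 2.5 s; triangle areas 5 + 5 = 10 m
5–6 s: |½(4 + 1)(1)| = 2.5 m
6–12 s: v = 0 at t = 72/11 s; triangle areas 3/11 + 300/11 = 303/11 m
Total distance = 881/22 m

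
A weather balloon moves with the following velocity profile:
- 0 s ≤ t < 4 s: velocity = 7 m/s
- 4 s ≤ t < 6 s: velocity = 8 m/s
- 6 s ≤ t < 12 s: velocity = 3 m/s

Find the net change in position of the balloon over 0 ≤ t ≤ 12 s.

Net displacement equals the area under the velocity-time graph (areas below the axis count negative).
0–4 s: 7 × 4 = 28 m
4–6 s: 8 × 2 = 16 m
6–12 s: 3 × 6 = 18 m
Net displacement = 62 m

62 m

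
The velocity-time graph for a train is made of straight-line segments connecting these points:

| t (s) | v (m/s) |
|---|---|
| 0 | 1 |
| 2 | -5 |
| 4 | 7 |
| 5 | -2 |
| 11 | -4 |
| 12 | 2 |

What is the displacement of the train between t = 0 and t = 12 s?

Displacement is the signed area under the v-t curve.
0–2 s: ½(1 + -5)(2) = -4 m
2–4 s: ½(-5 + 7)(2) = 2 m
4–5 s: ½(7 + -2)(1) = 2.5 m
5–11 s: ½(-2 + -4)(6) = -18 m
11–12 s: ½(-4 + 2)(1) = -1 m
Net displacement = -18.5 m

-18.5 m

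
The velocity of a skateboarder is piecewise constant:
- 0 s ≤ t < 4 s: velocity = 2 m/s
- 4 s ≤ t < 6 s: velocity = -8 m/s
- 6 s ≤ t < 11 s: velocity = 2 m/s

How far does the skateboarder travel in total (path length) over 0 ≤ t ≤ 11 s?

Total distance travelled is ∫|v| dt — sum the magnitudes of each area piece.
0–4 s: |2| × 4 = 8 m
4–6 s: |-8| × 2 = 16 m
6–11 s: |2| × 5 = 10 m
Total distance = 34 m

34 m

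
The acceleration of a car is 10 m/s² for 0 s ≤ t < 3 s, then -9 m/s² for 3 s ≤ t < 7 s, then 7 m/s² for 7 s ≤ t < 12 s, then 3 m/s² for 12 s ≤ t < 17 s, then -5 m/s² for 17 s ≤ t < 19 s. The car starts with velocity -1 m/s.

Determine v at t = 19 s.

33 m/s

Δv equals the area under the a-t graph; then v = v₀ + Δv.
0–3 s: 10 × 3 = 30 m/s
3–7 s: -9 × 4 = -36 m/s
7–12 s: 7 × 5 = 35 m/s
12–17 s: 3 × 5 = 15 m/s
17–19 s: -5 × 2 = -10 m/s
Δv = 34 m/s, so v(19) = -1 + (34) = 33 m/s.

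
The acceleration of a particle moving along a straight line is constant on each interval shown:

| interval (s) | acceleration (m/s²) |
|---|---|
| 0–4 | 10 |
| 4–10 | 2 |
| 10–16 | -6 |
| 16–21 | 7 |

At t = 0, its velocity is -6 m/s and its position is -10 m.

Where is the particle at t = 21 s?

591.5 m

On each constant-a segment, Δv = aΔt and Δx = v₀Δt + ½aΔt²; chain segment to segment.
0–4 s: v starts -6 m/s; Δx = -6·4 + ½·10·4² = 56 m; v ends 34 m/s.
4–10 s: v starts 34 m/s; Δx = 34·6 + ½·2·6² = 240 m; v ends 46 m/s.
10–16 s: v starts 46 m/s; Δx = 46·6 + ½·-6·6² = 168 m; v ends 10 m/s.
16–21 s: v starts 10 m/s; Δx = 10·5 + ½·7·5² = 137.5 m; v ends 45 m/s.
x(21) = -10 + Σ Δx = 591.5 m.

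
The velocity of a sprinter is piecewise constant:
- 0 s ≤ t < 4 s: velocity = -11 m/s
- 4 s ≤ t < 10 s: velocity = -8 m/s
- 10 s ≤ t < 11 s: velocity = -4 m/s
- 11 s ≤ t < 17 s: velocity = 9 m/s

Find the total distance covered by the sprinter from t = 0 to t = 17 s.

Distance (not displacement) is the total path length: add the absolute areas under v-t.
0–4 s: |-11| × 4 = 44 m
4–10 s: |-8| × 6 = 48 m
10–11 s: |-4| × 1 = 4 m
11–17 s: |9| × 6 = 54 m
Total distance = 150 m

150 m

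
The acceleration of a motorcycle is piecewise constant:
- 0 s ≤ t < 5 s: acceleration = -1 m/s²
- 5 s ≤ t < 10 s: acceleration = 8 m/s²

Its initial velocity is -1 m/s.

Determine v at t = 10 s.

Δv equals the area under the a-t graph; then v = v₀ + Δv.
0–5 s: -1 × 5 = -5 m/s
5–10 s: 8 × 5 = 40 m/s
Δv = 35 m/s, so v(10) = -1 + (35) = 34 m/s.

34 m/s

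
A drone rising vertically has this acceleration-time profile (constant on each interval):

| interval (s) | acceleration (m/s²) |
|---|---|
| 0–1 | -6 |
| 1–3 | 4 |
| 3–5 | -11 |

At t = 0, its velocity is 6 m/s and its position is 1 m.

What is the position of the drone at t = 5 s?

On each constant-a segment, Δv = aΔt and Δx = v₀Δt + ½aΔt²; chain segment to segment.
0–1 s: v starts 6 m/s; Δx = 6·1 + ½·-6·1² = 3 m; v ends 0 m/s.
1–3 s: v starts 0 m/s; Δx = 0·2 + ½·4·2² = 8 m; v ends 8 m/s.
3–5 s: v starts 8 m/s; Δx = 8·2 + ½·-11·2² = -6 m; v ends -14 m/s.
x(5) = 1 + Σ Δx = 6 m.

6 m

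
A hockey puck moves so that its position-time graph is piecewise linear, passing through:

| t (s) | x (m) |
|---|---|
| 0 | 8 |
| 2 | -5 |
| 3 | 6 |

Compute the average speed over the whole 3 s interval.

Average speed = (total path length)/(elapsed time); on a piecewise-linear x-t graph the path length is Σ|Δx|.
0–2 s: |Δx| = |-5 − 8| = 13 m
2–3 s: |Δx| = |6 − -5| = 11 m
Total path = 24 m; average speed = 24/3 = 8 m/s.

8 m/s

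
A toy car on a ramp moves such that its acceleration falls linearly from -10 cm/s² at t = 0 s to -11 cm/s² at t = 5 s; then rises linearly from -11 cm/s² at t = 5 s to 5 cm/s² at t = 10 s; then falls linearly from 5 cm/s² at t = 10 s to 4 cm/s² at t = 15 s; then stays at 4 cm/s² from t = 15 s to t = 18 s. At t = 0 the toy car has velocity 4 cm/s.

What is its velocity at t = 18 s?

-29 cm/s

Δv equals the area under the a-t graph; then v = v₀ + Δv.
0–5 s: ½(-10 + -11)(5) = -52.5 cm/s
5–10 s: ½(-11 + 5)(5) = -15 cm/s
10–15 s: ½(5 + 4)(5) = 22.5 cm/s
15–18 s: 4 × 3 = 12 cm/s
Δv = -33 cm/s, so v(18) = 4 + (-33) = -29 cm/s.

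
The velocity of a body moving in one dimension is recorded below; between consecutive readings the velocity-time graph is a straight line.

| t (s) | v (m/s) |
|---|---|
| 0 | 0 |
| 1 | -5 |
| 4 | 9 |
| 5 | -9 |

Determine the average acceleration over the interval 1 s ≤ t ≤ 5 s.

-1 m/s²

Average acceleration = Δv/Δt = (-9 − -5)/(5 − 1) = -1 m/s².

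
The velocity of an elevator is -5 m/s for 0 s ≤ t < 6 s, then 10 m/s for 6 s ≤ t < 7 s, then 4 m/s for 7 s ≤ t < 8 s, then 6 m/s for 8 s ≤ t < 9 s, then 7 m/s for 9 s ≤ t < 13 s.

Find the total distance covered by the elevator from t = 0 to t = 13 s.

Distance (not displacement) is the total path length: add the absolute areas under v-t.
0–6 s: |-5| × 6 = 30 m
6–7 s: |10| × 1 = 10 m
7–8 s: |4| × 1 = 4 m
8–9 s: |6| × 1 = 6 m
9–13 s: |7| × 4 = 28 m
Total distance = 78 m

78 m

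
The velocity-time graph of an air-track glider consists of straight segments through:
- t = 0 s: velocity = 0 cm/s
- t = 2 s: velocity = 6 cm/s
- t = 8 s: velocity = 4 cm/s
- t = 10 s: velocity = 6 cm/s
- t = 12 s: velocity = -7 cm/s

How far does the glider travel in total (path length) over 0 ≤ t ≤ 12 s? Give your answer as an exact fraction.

683/13 cm

Distance (not displacement) is the total path length: add the absolute areas under v-t.
0–2 s: |½(0 + 6)(2)| = 6 cm
2–8 s: |½(6 + 4)(6)| = 30 cm
8–10 s: |½(4 + 6)(2)| = 10 cm
10–12 s: v = 0 at t = 142/13 s; triangle areas 36/13 + 49/13 = 85/13 cm
Total distance = 683/13 cm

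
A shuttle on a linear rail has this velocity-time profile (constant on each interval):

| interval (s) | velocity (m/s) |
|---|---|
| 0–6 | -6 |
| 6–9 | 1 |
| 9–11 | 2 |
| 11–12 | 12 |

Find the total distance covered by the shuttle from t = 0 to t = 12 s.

55 m

Distance (not displacement) is the total path length: add the absolute areas under v-t.
0–6 s: |-6| × 6 = 36 m
6–9 s: |1| × 3 = 3 m
9–11 s: |2| × 2 = 4 m
11–12 s: |12| × 1 = 12 m
Total distance = 55 m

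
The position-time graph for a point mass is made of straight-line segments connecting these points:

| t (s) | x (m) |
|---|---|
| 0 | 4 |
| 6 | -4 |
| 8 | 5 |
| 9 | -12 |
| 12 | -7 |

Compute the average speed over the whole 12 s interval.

3.25 m/s

Average speed = (total path length)/(elapsed time); on a piecewise-linear x-t graph the path length is Σ|Δx|.
0–6 s: |Δx| = |-4 − 4| = 8 m
6–8 s: |Δx| = |5 − -4| = 9 m
8–9 s: |Δx| = |-12 − 5| = 17 m
9–12 s: |Δx| = |-7 − -12| = 5 m
Total path = 39 m; average speed = 39/12 = 3.25 m/s.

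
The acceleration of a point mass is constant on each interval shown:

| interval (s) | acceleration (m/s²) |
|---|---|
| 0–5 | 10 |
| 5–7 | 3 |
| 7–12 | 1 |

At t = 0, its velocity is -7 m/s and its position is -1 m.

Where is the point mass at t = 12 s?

438.5 m

On each constant-a segment, Δv = aΔt and Δx = v₀Δt + ½aΔt²; chain segment to segment.
0–5 s: v starts -7 m/s; Δx = -7·5 + ½·10·5² = 90 m; v ends 43 m/s.
5–7 s: v starts 43 m/s; Δx = 43·2 + ½·3·2² = 92 m; v ends 49 m/s.
7–12 s: v starts 49 m/s; Δx = 49·5 + ½·1·5² = 257.5 m; v ends 54 m/s.
x(12) = -1 + Σ Δx = 438.5 m.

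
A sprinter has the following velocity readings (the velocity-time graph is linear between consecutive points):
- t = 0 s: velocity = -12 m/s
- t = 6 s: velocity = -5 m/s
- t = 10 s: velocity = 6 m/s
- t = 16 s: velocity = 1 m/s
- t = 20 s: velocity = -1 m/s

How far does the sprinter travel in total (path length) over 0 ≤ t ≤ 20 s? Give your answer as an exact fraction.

936/11 m

Total distance travelled is ∫|v| dt — sum the magnitudes of each area piece.
0–6 s: |½(-12 + -5)(6)| = 51 m
6–10 s: v = 0 at t = 86/11 s; triangle areas 50/11 + 72/11 = 122/11 m
10–16 s: |½(6 + 1)(6)| = 21 m
16–20 s: v = 0 at t = 18 s; triangle areas 1 + 1 = 2 m
Total distance = 936/11 m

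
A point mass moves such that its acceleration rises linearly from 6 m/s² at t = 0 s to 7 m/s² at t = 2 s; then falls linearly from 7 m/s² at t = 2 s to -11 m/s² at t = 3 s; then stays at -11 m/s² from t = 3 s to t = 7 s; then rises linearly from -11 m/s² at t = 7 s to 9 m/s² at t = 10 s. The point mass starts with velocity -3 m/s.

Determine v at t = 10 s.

-39 m/s

Δv equals the area under the a-t graph; then v = v₀ + Δv.
0–2 s: ½(6 + 7)(2) = 13 m/s
2–3 s: ½(7 + -11)(1) = -2 m/s
3–7 s: -11 × 4 = -44 m/s
7–10 s: ½(-11 + 9)(3) = -3 m/s
Δv = -36 m/s, so v(10) = -3 + (-36) = -39 m/s.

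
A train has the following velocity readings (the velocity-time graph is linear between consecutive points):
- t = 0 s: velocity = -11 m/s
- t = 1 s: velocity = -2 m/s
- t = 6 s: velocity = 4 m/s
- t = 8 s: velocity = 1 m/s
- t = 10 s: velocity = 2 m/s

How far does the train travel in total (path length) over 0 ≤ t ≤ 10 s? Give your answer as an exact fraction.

Total distance travelled is ∫|v| dt — sum the magnitudes of each area piece.
0–1 s: |½(-11 + -2)(1)| = 6.5 m
1–6 s: v = 0 at t = 8/3 s; triangle areas 5/3 + 20/3 = 25/3 m
6–8 s: |½(4 + 1)(2)| = 5 m
8–10 s: |½(1 + 2)(2)| = 3 m
Total distance = 137/6 m

137/6 m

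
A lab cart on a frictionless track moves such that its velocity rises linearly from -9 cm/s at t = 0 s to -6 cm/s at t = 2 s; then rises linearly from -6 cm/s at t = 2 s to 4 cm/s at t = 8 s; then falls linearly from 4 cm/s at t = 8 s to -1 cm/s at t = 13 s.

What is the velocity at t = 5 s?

-1 cm/s

On 2–8 s the graph is linear from -6 to 4 cm/s: v(5) = -6 + (4 − -6)·(5 − 2)/(8 − 2) = -1 cm/s.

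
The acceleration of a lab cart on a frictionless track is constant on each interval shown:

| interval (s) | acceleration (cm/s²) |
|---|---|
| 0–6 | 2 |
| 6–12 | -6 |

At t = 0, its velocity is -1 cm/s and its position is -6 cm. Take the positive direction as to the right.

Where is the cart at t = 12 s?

-18 cm

On each constant-a segment, Δv = aΔt and Δx = v₀Δt + ½aΔt²; chain segment to segment.
0–6 s: v starts -1 cm/s; Δx = -1·6 + ½·2·6² = 30 cm; v ends 11 cm/s.
6–12 s: v starts 11 cm/s; Δx = 11·6 + ½·-6·6² = -42 cm; v ends -25 cm/s.
x(12) = -6 + Σ Δx = -18 cm.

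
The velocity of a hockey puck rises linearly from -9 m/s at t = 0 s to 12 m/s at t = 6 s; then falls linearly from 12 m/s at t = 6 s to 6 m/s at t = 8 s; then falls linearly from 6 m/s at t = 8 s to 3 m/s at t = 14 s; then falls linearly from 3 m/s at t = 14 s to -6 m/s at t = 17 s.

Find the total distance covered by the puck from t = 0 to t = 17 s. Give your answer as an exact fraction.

Distance (not displacement) is the total path length: add the absolute areas under v-t.
0–6 s: v = 0 at t = 18/7 s; triangle areas 81/7 + 144/7 = 225/7 m
6–8 s: |½(12 + 6)(2)| = 18 m
8–14 s: |½(6 + 3)(6)| = 27 m
14–17 s: v = 0 at t = 15 s; triangle areas 1.5 + 6 = 7.5 m
Total distance = 1185/14 m

1185/14 m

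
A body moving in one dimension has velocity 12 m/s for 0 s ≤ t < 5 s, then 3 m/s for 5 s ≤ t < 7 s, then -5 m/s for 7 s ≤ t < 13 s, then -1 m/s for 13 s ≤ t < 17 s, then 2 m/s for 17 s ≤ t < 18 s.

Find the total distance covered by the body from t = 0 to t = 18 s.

102 m

Distance (not displacement) is the total path length: add the absolute areas under v-t.
0–5 s: |12| × 5 = 60 m
5–7 s: |3| × 2 = 6 m
7–13 s: |-5| × 6 = 30 m
13–17 s: |-1| × 4 = 4 m
17–18 s: |2| × 1 = 2 m
Total distance = 102 m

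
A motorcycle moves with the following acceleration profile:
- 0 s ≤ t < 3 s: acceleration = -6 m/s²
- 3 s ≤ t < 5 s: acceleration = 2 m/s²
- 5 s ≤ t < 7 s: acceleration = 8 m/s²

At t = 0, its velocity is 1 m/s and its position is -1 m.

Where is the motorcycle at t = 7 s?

-65 m

On each constant-a segment, Δv = aΔt and Δx = v₀Δt + ½aΔt²; chain segment to segment.
0–3 s: v starts 1 m/s; Δx = 1·3 + ½·-6·3² = -24 m; v ends -17 m/s.
3–5 s: v starts -17 m/s; Δx = -17·2 + ½·2·2² = -30 m; v ends -13 m/s.
5–7 s: v starts -13 m/s; Δx = -13·2 + ½·8·2² = -10 m; v ends 3 m/s.
x(7) = -1 + Σ Δx = -65 m.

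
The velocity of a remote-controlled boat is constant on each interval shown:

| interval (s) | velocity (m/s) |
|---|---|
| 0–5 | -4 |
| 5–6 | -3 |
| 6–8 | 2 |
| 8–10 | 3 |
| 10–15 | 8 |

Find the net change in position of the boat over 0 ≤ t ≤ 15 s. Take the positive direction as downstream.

Net displacement equals the area under the velocity-time graph (areas below the axis count negative).
0–5 s: -4 × 5 = -20 m
5–6 s: -3 × 1 = -3 m
6–8 s: 2 × 2 = 4 m
8–10 s: 3 × 2 = 6 m
10–15 s: 8 × 5 = 40 m
Net displacement = 27 m

27 m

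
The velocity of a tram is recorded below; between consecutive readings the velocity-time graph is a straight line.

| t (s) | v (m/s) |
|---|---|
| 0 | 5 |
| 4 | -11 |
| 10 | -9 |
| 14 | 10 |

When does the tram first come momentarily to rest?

v changes sign on 0–4 s (from 5 to -11); the graph is linear there, so v = 0 at t = 0 + (-5)·(4 − 0)/(-11 − 5) = 1.25 s.

t = 1.25 s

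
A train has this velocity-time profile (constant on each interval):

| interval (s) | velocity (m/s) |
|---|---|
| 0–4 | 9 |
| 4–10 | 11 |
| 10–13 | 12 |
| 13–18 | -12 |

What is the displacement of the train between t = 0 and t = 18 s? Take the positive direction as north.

78 m

Displacement is the signed area under the v-t curve.
0–4 s: 9 × 4 = 36 m
4–10 s: 11 × 6 = 66 m
10–13 s: 12 × 3 = 36 m
13–18 s: -12 × 5 = -60 m
Net displacement = 78 m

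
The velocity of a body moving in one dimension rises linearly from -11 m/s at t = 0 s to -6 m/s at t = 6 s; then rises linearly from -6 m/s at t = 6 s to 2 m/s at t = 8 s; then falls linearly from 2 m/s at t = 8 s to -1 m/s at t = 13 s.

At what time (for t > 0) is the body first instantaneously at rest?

v changes sign on 6–8 s (from -6 to 2); the graph is linear there, so v = 0 at t = 6 + (6)·(8 − 6)/(2 − -6) = 7.5 s.

t = 7.5 s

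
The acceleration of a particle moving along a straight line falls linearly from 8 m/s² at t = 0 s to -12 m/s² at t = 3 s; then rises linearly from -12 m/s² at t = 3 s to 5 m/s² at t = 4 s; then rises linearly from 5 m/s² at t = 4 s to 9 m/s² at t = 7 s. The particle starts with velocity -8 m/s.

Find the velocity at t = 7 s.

Δv equals the area under the a-t graph; then v = v₀ + Δv.
0–3 s: ½(8 + -12)(3) = -6 m/s
3–4 s: ½(-12 + 5)(1) = -3.5 m/s
4–7 s: ½(5 + 9)(3) = 21 m/s
Δv = 11.5 m/s, so v(7) = -8 + (11.5) = 3.5 m/s.

3.5 m/s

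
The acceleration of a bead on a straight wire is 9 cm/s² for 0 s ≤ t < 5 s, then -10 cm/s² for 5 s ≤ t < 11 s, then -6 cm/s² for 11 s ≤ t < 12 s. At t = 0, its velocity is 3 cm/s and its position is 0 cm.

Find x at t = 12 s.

On each constant-a segment, Δv = aΔt and Δx = v₀Δt + ½aΔt²; chain segment to segment.
0–5 s: v starts 3 cm/s; Δx = 3·5 + ½·9·5² = 127.5 cm; v ends 48 cm/s.
5–11 s: v starts 48 cm/s; Δx = 48·6 + ½·-10·6² = 108 cm; v ends -12 cm/s.
11–12 s: v starts -12 cm/s; Δx = -12·1 + ½·-6·1² = -15 cm; v ends -18 cm/s.
x(12) = 0 + Σ Δx = 220.5 cm.

220.5 cm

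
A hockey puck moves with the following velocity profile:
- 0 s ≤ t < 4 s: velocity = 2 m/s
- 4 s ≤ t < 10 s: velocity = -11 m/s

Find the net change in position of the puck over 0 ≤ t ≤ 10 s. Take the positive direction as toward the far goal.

-58 m

Net displacement equals the area under the velocity-time graph (areas below the axis count negative).
0–4 s: 2 × 4 = 8 m
4–10 s: -11 × 6 = -66 m
Net displacement = -58 m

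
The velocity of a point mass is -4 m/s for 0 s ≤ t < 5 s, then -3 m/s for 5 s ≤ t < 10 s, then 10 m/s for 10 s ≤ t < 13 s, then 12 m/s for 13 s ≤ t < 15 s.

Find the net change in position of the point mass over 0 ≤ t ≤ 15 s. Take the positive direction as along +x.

19 m

Net displacement equals the area under the velocity-time graph (areas below the axis count negative).
0–5 s: -4 × 5 = -20 m
5–10 s: -3 × 5 = -15 m
10–13 s: 10 × 3 = 30 m
13–15 s: 12 × 2 = 24 m
Net displacement = 19 m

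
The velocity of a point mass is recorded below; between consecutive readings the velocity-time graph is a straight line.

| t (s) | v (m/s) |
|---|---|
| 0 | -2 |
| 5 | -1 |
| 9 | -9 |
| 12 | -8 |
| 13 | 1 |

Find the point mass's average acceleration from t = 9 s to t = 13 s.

Average acceleration = Δv/Δt = (1 − -9)/(13 − 9) = 2.5 m/s².

2.5 m/s²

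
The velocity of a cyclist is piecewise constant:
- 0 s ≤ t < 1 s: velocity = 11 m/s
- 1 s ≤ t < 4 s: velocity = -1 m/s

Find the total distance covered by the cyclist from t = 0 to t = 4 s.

Total distance travelled is ∫|v| dt — sum the magnitudes of each area piece.
0–1 s: |11| × 1 = 11 m
1–4 s: |-1| × 3 = 3 m
Total distance = 14 m

14 m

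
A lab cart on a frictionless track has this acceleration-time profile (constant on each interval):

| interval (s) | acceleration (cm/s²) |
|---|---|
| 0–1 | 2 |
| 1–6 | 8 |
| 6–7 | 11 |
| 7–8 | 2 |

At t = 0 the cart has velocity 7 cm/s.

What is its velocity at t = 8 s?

Δv equals the area under the a-t graph; then v = v₀ + Δv.
0–1 s: 2 × 1 = 2 cm/s
1–6 s: 8 × 5 = 40 cm/s
6–7 s: 11 × 1 = 11 cm/s
7–8 s: 2 × 1 = 2 cm/s
Δv = 55 cm/s, so v(8) = 7 + (55) = 62 cm/s.

62 cm/s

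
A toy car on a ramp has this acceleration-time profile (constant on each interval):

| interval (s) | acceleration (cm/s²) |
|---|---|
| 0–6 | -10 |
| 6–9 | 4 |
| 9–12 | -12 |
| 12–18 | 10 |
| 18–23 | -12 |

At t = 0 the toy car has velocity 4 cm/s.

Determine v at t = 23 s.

-80 cm/s

Δv equals the area under the a-t graph; then v = v₀ + Δv.
0–6 s: -10 × 6 = -60 cm/s
6–9 s: 4 × 3 = 12 cm/s
9–12 s: -12 × 3 = -36 cm/s
12–18 s: 10 × 6 = 60 cm/s
18–23 s: -12 × 5 = -60 cm/s
Δv = -84 cm/s, so v(23) = 4 + (-84) = -80 cm/s.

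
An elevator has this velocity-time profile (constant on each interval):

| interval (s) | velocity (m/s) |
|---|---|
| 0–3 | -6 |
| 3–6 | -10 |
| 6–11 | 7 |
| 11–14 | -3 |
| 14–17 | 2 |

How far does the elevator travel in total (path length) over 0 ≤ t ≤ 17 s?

98 m

Distance (not displacement) is the total path length: add the absolute areas under v-t.
0–3 s: |-6| × 3 = 18 m
3–6 s: |-10| × 3 = 30 m
6–11 s: |7| × 5 = 35 m
11–14 s: |-3| × 3 = 9 m
14–17 s: |2| × 3 = 6 m
Total distance = 98 m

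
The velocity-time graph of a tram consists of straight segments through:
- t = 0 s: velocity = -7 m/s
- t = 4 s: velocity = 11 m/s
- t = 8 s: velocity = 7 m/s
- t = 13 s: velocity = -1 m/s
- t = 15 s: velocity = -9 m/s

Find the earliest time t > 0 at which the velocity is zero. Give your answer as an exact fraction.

v changes sign on 0–4 s (from -7 to 11); the graph is linear there, so v = 0 at t = 0 + (7)·(4 − 0)/(11 − -7) = 14/9 s.

t = 14/9 s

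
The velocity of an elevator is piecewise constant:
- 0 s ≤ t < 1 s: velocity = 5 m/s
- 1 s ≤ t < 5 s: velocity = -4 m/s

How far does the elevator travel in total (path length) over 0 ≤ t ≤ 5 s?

Total distance travelled is ∫|v| dt — sum the magnitudes of each area piece.
0–1 s: |5| × 1 = 5 m
1–5 s: |-4| × 4 = 16 m
Total distance = 21 m

21 m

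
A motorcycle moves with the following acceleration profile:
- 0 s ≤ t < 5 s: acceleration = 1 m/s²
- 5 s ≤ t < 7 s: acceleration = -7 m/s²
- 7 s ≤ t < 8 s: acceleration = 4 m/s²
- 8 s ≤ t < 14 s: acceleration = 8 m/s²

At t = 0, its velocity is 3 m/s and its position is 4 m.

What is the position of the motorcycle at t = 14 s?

161.5 m

On each constant-a segment, Δv = aΔt and Δx = v₀Δt + ½aΔt²; chain segment to segment.
0–5 s: v starts 3 m/s; Δx = 3·5 + ½·1·5² = 27.5 m; v ends 8 m/s.
5–7 s: v starts 8 m/s; Δx = 8·2 + ½·-7·2² = 2 m; v ends -6 m/s.
7–8 s: v starts -6 m/s; Δx = -6·1 + ½·4·1² = -4 m; v ends -2 m/s.
8–14 s: v starts -2 m/s; Δx = -2·6 + ½·8·6² = 132 m; v ends 46 m/s.
x(14) = 4 + Σ Δx = 161.5 m.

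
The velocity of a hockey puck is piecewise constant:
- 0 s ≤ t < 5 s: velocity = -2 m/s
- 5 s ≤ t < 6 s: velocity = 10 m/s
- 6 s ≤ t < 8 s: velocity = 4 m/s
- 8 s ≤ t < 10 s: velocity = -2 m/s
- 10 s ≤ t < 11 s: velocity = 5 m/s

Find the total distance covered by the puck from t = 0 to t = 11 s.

37 m

Distance (not displacement) is the total path length: add the absolute areas under v-t.
0–5 s: |-2| × 5 = 10 m
5–6 s: |10| × 1 = 10 m
6–8 s: |4| × 2 = 8 m
8–10 s: |-2| × 2 = 4 m
10–11 s: |5| × 1 = 5 m
Total distance = 37 m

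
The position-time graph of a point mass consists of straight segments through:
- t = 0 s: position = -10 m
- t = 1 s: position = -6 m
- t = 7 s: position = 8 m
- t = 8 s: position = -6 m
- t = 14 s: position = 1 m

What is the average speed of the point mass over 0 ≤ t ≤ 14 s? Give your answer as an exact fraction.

Average speed = (total path length)/(elapsed time); on a piecewise-linear x-t graph the path length is Σ|Δx|.
0–1 s: |Δx| = |-6 − -10| = 4 m
1–7 s: |Δx| = |8 − -6| = 14 m
7–8 s: |Δx| = |-6 − 8| = 14 m
8–14 s: |Δx| = |1 − -6| = 7 m
Total path = 39 m; average speed = 39/14 = 39/14 m/s.

39/14 m/s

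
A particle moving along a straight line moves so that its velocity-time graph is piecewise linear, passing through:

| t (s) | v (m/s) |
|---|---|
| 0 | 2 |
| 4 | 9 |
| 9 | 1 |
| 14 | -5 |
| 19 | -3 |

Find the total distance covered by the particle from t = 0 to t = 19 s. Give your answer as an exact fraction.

Distance (not displacement) is the total path length: add the absolute areas under v-t.
0–4 s: |½(2 + 9)(4)| = 22 m
4–9 s: |½(9 + 1)(5)| = 25 m
9–14 s: v = 0 at t = 59/6 s; triangle areas 5/12 + 125/12 = 65/6 m
14–19 s: |½(-5 + -3)(5)| = 20 m
Total distance = 467/6 m

467/6 m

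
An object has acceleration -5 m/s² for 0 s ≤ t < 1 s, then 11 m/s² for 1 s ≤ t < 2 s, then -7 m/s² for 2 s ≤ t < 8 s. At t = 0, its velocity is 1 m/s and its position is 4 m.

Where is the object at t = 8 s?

-80 m

On each constant-a segment, Δv = aΔt and Δx = v₀Δt + ½aΔt²; chain segment to segment.
0–1 s: v starts 1 m/s; Δx = 1·1 + ½·-5·1² = -1.5 m; v ends -4 m/s.
1–2 s: v starts -4 m/s; Δx = -4·1 + ½·11·1² = 1.5 m; v ends 7 m/s.
2–8 s: v starts 7 m/s; Δx = 7·6 + ½·-7·6² = -84 m; v ends -35 m/s.
x(8) = 4 + Σ Δx = -80 m.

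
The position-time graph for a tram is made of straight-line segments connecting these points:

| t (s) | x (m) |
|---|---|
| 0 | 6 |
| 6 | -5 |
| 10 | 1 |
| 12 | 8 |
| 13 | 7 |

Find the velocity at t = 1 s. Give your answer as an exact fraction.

Velocity is the slope of the x-t graph on 0–6 s: (-5 − 6)/(6 − 0) = -11/6 m/s.

-11/6 m/s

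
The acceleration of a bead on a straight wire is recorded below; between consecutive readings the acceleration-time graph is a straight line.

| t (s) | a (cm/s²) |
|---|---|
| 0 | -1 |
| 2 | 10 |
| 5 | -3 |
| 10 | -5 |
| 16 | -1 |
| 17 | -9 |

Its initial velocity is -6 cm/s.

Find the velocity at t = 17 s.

Δv equals the area under the a-t graph; then v = v₀ + Δv.
0–2 s: ½(-1 + 10)(2) = 9 cm/s
2–5 s: ½(10 + -3)(3) = 10.5 cm/s
5–10 s: ½(-3 + -5)(5) = -20 cm/s
10–16 s: ½(-5 + -1)(6) = -18 cm/s
16–17 s: ½(-1 + -9)(1) = -5 cm/s
Δv = -23.5 cm/s, so v(17) = -6 + (-23.5) = -29.5 cm/s.

-29.5 cm/s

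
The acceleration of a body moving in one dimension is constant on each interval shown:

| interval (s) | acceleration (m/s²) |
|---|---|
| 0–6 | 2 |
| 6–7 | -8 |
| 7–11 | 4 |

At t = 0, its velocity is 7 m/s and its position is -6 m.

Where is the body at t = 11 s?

On each constant-a segment, Δv = aΔt and Δx = v₀Δt + ½aΔt²; chain segment to segment.
0–6 s: v starts 7 m/s; Δx = 7·6 + ½·2·6² = 78 m; v ends 19 m/s.
6–7 s: v starts 19 m/s; Δx = 19·1 + ½·-8·1² = 15 m; v ends 11 m/s.
7–11 s: v starts 11 m/s; Δx = 11·4 + ½·4·4² = 76 m; v ends 27 m/s.
x(11) = -6 + Σ Δx = 163 m.

163 m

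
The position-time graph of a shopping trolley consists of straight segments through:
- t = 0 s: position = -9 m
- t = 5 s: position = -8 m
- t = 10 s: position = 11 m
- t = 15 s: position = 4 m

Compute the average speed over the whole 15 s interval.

Average speed = (total path length)/(elapsed time); on a piecewise-linear x-t graph the path length is Σ|Δx|.
0–5 s: |Δx| = |-8 − -9| = 1 m
5–10 s: |Δx| = |11 − -8| = 19 m
10–15 s: |Δx| = |4 − 11| = 7 m
Total path = 27 m; average speed = 27/15 = 1.8 m/s.

1.8 m/s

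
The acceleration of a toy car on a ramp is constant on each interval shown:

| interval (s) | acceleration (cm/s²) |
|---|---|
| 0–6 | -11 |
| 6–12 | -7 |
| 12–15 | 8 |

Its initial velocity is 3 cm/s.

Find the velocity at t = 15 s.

-81 cm/s

Δv equals the area under the a-t graph; then v = v₀ + Δv.
0–6 s: -11 × 6 = -66 cm/s
6–12 s: -7 × 6 = -42 cm/s
12–15 s: 8 × 3 = 24 cm/s
Δv = -84 cm/s, so v(15) = 3 + (-84) = -81 cm/s.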